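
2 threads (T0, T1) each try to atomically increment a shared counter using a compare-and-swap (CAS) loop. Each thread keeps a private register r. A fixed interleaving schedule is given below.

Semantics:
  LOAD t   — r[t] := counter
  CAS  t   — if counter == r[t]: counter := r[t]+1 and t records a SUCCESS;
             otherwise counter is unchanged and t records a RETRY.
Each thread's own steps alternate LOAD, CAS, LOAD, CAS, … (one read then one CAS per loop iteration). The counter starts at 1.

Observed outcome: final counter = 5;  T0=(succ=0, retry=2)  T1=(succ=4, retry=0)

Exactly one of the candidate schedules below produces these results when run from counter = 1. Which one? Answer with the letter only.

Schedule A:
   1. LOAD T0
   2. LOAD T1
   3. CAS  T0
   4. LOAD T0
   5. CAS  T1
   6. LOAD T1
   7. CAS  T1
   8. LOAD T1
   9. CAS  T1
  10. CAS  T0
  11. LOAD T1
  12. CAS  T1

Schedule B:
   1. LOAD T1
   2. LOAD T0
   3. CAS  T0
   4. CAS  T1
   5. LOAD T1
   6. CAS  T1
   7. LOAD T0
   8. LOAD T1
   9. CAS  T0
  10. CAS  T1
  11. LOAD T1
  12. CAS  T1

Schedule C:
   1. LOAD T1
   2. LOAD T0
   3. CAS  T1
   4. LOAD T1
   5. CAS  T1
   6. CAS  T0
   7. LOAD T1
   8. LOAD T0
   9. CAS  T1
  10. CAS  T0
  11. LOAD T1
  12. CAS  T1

Tracing schedule C:
#1 T1 reads 1
#2 T0 reads 1
#3 T1 CAS(1→2) writes; counter now 2
#4 T1 reads 2
#5 T1 CAS(2→3) writes; counter now 3
#6 T0 CAS(1→2) fails; counter now 3
#7 T1 reads 3
#8 T0 reads 3
#9 T1 CAS(3→4) writes; counter now 4
#10 T0 CAS(3→4) fails; counter now 4
#11 T1 reads 4
#12 T1 CAS(4→5) writes; counter now 5

C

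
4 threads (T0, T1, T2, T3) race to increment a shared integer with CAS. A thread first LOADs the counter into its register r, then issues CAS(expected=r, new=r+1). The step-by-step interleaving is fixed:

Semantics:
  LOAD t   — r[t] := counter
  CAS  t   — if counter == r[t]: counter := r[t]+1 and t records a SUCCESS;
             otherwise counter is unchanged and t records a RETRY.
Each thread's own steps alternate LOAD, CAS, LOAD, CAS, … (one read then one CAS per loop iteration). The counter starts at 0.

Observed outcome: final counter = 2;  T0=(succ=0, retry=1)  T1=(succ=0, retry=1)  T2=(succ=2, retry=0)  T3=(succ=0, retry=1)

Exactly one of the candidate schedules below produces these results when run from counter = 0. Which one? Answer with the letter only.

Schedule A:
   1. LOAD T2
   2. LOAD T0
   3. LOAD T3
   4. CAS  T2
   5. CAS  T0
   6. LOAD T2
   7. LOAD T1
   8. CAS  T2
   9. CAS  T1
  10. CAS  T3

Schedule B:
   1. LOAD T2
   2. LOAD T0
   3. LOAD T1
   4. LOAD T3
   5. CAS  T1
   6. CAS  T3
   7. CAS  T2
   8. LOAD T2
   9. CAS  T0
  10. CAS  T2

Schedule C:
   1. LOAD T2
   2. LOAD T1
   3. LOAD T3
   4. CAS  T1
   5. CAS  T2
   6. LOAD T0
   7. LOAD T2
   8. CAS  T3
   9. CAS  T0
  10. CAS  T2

Run A:
[1] T2.load  rd  (counter 0, T2.r 0)
[2] T0.load  rd  (counter 0, T0.r 0)
[3] T3.load  rd  (counter 0, T3.r 0)
[4] T2.cas  hit  (counter 1, T2.r 0)
[5] T0.cas  miss  (counter 1, T0.r 0)
[6] T2.load  rd  (counter 1, T2.r 1)
[7] T1.load  rd  (counter 1, T1.r 1)
[8] T2.cas  hit  (counter 2, T2.r 1)
[9] T1.cas  miss  (counter 2, T1.r 1)
[10] T3.cas  miss  (counter 2, T3.r 0)

A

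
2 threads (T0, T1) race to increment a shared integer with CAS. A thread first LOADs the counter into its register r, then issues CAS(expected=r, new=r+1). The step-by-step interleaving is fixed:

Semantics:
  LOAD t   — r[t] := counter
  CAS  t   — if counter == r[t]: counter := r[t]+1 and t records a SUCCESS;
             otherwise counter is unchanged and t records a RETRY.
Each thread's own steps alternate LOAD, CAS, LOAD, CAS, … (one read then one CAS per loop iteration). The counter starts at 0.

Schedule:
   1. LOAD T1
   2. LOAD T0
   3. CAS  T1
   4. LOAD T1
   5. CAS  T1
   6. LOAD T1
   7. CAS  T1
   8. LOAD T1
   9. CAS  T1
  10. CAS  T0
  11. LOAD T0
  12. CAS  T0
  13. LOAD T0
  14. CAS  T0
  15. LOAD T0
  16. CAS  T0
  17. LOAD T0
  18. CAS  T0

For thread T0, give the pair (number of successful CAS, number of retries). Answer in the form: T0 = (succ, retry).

T0 = (4, 1)

1. LOAD T1 → mem=0 r[T1]=0 [LOAD]
2. LOAD T0 → mem=0 r[T0]=0 [LOAD]
3. CAS T1 → mem=1 r[T1]=0 [OK]
4. LOAD T1 → mem=1 r[T1]=1 [LOAD]
5. CAS T1 → mem=2 r[T1]=1 [OK]
6. LOAD T1 → mem=2 r[T1]=2 [LOAD]
7. CAS T1 → mem=3 r[T1]=2 [OK]
8. LOAD T1 → mem=3 r[T1]=3 [LOAD]
9. CAS T1 → mem=4 r[T1]=3 [OK]
10. CAS T0 → mem=4 r[T0]=0 [RETRY]
11. LOAD T0 → mem=4 r[T0]=4 [LOAD]
12. CAS T0 → mem=5 r[T0]=4 [OK]
13. LOAD T0 → mem=5 r[T0]=5 [LOAD]
14. CAS T0 → mem=6 r[T0]=5 [OK]
15. LOAD T0 → mem=6 r[T0]=6 [LOAD]
16. CAS T0 → mem=7 r[T0]=6 [OK]
17. LOAD T0 → mem=7 r[T0]=7 [LOAD]
18. CAS T0 → mem=8 r[T0]=7 [OK]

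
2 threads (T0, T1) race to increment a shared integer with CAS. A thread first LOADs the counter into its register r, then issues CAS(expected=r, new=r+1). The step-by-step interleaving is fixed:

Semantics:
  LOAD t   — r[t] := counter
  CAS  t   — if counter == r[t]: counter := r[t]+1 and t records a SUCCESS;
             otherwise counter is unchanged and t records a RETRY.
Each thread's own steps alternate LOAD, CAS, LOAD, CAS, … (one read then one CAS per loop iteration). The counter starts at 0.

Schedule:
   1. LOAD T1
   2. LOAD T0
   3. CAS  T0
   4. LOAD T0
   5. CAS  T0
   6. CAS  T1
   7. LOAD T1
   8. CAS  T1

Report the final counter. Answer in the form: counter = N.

counter = 3

T1 LOAD — after: cnt=0, r=0 — load
T0 LOAD — after: cnt=0, r=0 — load
T0 CAS — after: cnt=1, r=0 — ok
T0 LOAD — after: cnt=1, r=1 — load
T0 CAS — after: cnt=2, r=1 — ok
T1 CAS — after: cnt=2, r=0 — retry
T1 LOAD — after: cnt=2, r=2 — load
T1 CAS — after: cnt=3, r=2 — ok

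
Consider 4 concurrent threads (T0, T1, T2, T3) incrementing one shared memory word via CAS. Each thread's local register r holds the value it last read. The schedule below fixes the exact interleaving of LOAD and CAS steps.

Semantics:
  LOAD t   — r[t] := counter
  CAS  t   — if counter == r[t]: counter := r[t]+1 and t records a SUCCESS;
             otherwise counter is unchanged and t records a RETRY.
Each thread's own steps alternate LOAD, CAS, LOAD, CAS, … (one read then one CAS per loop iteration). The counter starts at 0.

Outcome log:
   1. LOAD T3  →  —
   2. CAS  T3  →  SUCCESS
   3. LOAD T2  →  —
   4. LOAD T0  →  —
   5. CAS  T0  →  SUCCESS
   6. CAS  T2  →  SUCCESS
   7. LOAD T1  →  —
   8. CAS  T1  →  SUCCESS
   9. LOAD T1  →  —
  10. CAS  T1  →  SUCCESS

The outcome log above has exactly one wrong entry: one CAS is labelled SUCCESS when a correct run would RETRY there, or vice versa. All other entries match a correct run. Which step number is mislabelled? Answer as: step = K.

Re-executing:
#1 T3 reads 0
#2 T3 CAS(0→1) writes; counter now 1
#3 T2 reads 1
#4 T0 reads 1
#5 T0 CAS(1→2) writes; counter now 2
#6 T2 CAS(1→2) fails; counter now 2
#7 T1 reads 2
#8 T1 CAS(2→3) writes; counter now 3
#9 T1 reads 3
#10 T1 CAS(3→4) writes; counter now 4
Log disagrees first at step 6.

step = 6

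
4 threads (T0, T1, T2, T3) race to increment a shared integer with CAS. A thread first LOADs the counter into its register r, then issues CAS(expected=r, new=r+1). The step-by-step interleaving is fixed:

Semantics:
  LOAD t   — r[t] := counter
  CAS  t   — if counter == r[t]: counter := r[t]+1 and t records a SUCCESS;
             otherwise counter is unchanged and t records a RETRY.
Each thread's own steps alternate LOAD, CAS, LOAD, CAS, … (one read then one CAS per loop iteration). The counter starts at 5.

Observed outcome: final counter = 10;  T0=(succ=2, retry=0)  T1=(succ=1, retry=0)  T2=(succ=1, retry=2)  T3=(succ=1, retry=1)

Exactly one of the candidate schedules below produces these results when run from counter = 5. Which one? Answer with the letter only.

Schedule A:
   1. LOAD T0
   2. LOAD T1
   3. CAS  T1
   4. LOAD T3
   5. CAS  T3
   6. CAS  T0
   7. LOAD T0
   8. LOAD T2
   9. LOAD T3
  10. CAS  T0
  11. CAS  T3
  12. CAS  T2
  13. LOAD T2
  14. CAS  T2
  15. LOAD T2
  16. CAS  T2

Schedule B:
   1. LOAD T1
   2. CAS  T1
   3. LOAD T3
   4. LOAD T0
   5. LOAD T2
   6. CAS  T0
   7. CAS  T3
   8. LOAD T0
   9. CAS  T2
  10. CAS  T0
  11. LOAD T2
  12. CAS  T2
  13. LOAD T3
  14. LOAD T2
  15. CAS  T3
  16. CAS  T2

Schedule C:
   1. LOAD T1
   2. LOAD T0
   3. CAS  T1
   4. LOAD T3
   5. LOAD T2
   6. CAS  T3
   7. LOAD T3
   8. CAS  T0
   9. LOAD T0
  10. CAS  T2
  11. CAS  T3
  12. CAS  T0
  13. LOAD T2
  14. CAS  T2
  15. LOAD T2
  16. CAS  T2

B

Tracing schedule B:
T1 LOAD — after: cnt=5, r=5 — load
T1 CAS — after: cnt=6, r=5 — ok
T3 LOAD — after: cnt=6, r=6 — load
T0 LOAD — after: cnt=6, r=6 — load
T2 LOAD — after: cnt=6, r=6 — load
T0 CAS — after: cnt=7, r=6 — ok
T3 CAS — after: cnt=7, r=6 — retry
T0 LOAD — after: cnt=7, r=7 — load
T2 CAS — after: cnt=7, r=6 — retry
T0 CAS — after: cnt=8, r=7 — ok
T2 LOAD — after: cnt=8, r=8 — load
T2 CAS — after: cnt=9, r=8 — ok
T3 LOAD — after: cnt=9, r=9 — load
T2 LOAD — after: cnt=9, r=9 — load
T3 CAS — after: cnt=10, r=9 — ok
T2 CAS — after: cnt=10, r=9 — retry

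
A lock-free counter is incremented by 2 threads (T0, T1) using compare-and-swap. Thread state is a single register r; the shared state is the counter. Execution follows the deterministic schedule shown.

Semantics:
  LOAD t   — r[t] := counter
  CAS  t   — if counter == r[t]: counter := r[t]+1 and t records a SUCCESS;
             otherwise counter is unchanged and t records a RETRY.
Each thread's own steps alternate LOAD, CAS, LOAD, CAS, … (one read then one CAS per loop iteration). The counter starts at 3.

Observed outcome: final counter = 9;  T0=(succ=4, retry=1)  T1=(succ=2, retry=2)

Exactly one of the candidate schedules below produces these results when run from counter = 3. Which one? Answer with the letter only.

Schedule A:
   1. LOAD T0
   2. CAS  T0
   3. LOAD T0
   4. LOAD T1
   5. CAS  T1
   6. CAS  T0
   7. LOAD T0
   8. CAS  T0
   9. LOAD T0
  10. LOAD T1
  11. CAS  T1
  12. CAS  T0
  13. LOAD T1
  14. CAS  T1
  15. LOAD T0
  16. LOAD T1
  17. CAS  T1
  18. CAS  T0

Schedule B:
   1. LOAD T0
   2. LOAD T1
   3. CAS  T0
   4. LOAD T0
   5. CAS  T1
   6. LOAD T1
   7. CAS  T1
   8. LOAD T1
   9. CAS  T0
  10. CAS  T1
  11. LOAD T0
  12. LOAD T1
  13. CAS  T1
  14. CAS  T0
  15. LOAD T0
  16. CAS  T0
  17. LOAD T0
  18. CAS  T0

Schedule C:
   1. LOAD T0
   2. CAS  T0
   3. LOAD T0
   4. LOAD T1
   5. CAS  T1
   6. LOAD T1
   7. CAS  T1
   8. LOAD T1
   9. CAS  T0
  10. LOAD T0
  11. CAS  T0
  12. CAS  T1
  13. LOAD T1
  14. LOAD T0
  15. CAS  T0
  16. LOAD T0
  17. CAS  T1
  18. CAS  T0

Simulating candidate C:
1. LOAD T0 → mem=3 r[T0]=3 [LOAD]
2. CAS T0 → mem=4 r[T0]=3 [OK]
3. LOAD T0 → mem=4 r[T0]=4 [LOAD]
4. LOAD T1 → mem=4 r[T1]=4 [LOAD]
5. CAS T1 → mem=5 r[T1]=4 [OK]
6. LOAD T1 → mem=5 r[T1]=5 [LOAD]
7. CAS T1 → mem=6 r[T1]=5 [OK]
8. LOAD T1 → mem=6 r[T1]=6 [LOAD]
9. CAS T0 → mem=6 r[T0]=4 [RETRY]
10. LOAD T0 → mem=6 r[T0]=6 [LOAD]
11. CAS T0 → mem=7 r[T0]=6 [OK]
12. CAS T1 → mem=7 r[T1]=6 [RETRY]
13. LOAD T1 → mem=7 r[T1]=7 [LOAD]
14. LOAD T0 → mem=7 r[T0]=7 [LOAD]
15. CAS T0 → mem=8 r[T0]=7 [OK]
16. LOAD T0 → mem=8 r[T0]=8 [LOAD]
17. CAS T1 → mem=8 r[T1]=7 [RETRY]
18. CAS T0 → mem=9 r[T0]=8 [OK]

C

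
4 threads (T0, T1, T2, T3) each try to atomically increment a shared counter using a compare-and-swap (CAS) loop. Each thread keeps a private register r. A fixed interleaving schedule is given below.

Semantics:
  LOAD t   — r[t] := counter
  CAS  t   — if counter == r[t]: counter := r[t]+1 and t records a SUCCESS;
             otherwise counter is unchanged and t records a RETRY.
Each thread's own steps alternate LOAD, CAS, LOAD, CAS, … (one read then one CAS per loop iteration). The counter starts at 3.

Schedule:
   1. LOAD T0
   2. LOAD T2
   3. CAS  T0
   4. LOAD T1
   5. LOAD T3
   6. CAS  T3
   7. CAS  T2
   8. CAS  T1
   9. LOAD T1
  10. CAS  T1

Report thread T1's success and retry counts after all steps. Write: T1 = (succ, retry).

T1 = (1, 1)

step 1: T0 LOAD ⇒ load; ctr=3 reg=3
step 2: T2 LOAD ⇒ load; ctr=3 reg=3
step 3: T0 CAS ⇒ ok; ctr=4 reg=3
step 4: T1 LOAD ⇒ load; ctr=4 reg=4
step 5: T3 LOAD ⇒ load; ctr=4 reg=4
step 6: T3 CAS ⇒ ok; ctr=5 reg=4
step 7: T2 CAS ⇒ retry; ctr=5 reg=3
step 8: T1 CAS ⇒ retry; ctr=5 reg=4
step 9: T1 LOAD ⇒ load; ctr=5 reg=5
step 10: T1 CAS ⇒ ok; ctr=6 reg=5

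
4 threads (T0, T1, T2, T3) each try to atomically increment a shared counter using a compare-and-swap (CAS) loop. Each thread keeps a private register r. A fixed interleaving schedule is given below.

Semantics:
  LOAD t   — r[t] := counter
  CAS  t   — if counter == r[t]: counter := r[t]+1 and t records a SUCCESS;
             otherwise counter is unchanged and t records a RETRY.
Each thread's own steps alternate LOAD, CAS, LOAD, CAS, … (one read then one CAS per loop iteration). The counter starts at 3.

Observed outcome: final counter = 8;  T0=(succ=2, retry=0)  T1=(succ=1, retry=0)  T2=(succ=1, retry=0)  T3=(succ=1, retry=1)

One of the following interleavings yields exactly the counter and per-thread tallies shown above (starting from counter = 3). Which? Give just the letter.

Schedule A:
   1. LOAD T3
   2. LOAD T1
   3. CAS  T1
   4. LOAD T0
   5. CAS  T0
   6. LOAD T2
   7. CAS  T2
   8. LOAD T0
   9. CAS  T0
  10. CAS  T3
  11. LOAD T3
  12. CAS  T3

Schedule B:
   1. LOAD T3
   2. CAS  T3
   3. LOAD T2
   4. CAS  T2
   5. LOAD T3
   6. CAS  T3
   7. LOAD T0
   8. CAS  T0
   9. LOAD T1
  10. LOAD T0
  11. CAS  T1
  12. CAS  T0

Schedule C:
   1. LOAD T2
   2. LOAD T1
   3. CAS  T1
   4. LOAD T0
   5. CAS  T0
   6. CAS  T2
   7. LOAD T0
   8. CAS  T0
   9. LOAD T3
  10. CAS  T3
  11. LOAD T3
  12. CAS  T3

A

Simulating candidate A:
T3 LOAD — after: cnt=3, r=3 — load
T1 LOAD — after: cnt=3, r=3 — load
T1 CAS — after: cnt=4, r=3 — ok
T0 LOAD — after: cnt=4, r=4 — load
T0 CAS — after: cnt=5, r=4 — ok
T2 LOAD — after: cnt=5, r=5 — load
T2 CAS — after: cnt=6, r=5 — ok
T0 LOAD — after: cnt=6, r=6 — load
T0 CAS — after: cnt=7, r=6 — ok
T3 CAS — after: cnt=7, r=3 — retry
T3 LOAD — after: cnt=7, r=7 — load
T3 CAS — after: cnt=8, r=7 — ok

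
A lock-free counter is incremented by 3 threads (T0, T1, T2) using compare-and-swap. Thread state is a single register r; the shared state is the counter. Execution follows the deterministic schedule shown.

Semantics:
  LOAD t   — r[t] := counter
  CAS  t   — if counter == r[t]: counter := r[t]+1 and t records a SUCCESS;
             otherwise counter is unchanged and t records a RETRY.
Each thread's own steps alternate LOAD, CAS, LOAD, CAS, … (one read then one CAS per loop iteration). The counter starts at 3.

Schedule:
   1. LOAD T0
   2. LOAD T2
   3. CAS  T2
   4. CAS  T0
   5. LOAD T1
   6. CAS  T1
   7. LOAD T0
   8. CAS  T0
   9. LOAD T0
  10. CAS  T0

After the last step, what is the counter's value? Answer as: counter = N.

   1) LOAD T0:  M=3  r_T0=3
   2) LOAD T2:  M=3  r_T2=3
   3) CAS  T2:  M=4  r_T2=3 ✓
   4) CAS  T0:  M=4  r_T0=3 ✗
   5) LOAD T1:  M=4  r_T1=4
   6) CAS  T1:  M=5  r_T1=4 ✓
   7) LOAD T0:  M=5  r_T0=5
   8) CAS  T0:  M=6  r_T0=5 ✓
   9) LOAD T0:  M=6  r_T0=6
  10) CAS  T0:  M=7  r_T0=6 ✓

counter = 7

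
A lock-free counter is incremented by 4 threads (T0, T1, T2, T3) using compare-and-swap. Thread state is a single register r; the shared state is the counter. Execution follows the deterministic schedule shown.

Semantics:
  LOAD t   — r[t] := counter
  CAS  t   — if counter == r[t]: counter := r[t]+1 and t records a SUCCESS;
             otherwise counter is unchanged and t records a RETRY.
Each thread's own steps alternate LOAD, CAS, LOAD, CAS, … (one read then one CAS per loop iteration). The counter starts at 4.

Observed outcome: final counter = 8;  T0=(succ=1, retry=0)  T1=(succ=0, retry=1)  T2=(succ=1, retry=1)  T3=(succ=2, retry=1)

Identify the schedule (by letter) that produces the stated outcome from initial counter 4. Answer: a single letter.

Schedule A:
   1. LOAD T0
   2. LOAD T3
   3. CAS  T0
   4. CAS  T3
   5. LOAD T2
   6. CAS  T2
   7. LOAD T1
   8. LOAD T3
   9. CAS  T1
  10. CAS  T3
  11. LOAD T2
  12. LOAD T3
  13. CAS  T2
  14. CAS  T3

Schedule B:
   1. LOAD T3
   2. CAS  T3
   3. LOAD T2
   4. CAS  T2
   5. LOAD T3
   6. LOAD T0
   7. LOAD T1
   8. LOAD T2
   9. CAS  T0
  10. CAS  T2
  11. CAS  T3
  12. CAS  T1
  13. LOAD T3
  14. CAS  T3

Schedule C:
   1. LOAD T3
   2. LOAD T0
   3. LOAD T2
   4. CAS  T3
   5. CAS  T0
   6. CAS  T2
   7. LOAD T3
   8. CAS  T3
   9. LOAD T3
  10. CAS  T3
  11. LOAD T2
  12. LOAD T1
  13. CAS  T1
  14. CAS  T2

B

Run B:
[1] T3.load  rd  (counter 4, T3.r 4)
[2] T3.cas  hit  (counter 5, T3.r 4)
[3] T2.load  rd  (counter 5, T2.r 5)
[4] T2.cas  hit  (counter 6, T2.r 5)
[5] T3.load  rd  (counter 6, T3.r 6)
[6] T0.load  rd  (counter 6, T0.r 6)
[7] T1.load  rd  (counter 6, T1.r 6)
[8] T2.load  rd  (counter 6, T2.r 6)
[9] T0.cas  hit  (counter 7, T0.r 6)
[10] T2.cas  miss  (counter 7, T2.r 6)
[11] T3.cas  miss  (counter 7, T3.r 6)
[12] T1.cas  miss  (counter 7, T1.r 6)
[13] T3.load  rd  (counter 7, T3.r 7)
[14] T3.cas  hit  (counter 8, T3.r 7)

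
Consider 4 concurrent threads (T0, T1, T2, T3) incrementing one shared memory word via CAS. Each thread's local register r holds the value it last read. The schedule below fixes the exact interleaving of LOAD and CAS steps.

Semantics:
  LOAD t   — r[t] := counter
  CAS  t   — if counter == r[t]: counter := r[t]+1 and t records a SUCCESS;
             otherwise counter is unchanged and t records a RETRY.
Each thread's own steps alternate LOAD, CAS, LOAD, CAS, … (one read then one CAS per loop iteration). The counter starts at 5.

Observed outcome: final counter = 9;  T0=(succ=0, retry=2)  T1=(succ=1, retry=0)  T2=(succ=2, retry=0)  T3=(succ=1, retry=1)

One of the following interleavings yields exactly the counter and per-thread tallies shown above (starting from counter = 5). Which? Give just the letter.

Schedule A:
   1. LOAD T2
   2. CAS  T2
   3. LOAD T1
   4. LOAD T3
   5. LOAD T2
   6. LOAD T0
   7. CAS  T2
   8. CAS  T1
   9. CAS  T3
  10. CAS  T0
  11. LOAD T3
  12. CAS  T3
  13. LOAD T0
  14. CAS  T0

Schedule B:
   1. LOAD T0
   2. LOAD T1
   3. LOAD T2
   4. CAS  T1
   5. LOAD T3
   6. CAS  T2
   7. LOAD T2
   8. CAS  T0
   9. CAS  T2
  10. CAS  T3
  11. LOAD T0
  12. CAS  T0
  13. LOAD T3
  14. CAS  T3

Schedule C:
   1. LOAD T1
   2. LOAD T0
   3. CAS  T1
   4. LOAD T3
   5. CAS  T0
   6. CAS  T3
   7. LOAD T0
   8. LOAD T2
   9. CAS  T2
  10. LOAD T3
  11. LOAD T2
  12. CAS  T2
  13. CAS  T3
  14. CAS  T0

C

Simulating candidate C:
   1) LOAD T1:  M=5  r_T1=5
   2) LOAD T0:  M=5  r_T0=5
   3) CAS  T1:  M=6  r_T1=5 ✓
   4) LOAD T3:  M=6  r_T3=6
   5) CAS  T0:  M=6  r_T0=5 ✗
   6) CAS  T3:  M=7  r_T3=6 ✓
   7) LOAD T0:  M=7  r_T0=7
   8) LOAD T2:  M=7  r_T2=7
   9) CAS  T2:  M=8  r_T2=7 ✓
  10) LOAD T3:  M=8  r_T3=8
  11) LOAD T2:  M=8  r_T2=8
  12) CAS  T2:  M=9  r_T2=8 ✓
  13) CAS  T3:  M=9  r_T3=8 ✗
  14) CAS  T0:  M=9  r_T0=7 ✗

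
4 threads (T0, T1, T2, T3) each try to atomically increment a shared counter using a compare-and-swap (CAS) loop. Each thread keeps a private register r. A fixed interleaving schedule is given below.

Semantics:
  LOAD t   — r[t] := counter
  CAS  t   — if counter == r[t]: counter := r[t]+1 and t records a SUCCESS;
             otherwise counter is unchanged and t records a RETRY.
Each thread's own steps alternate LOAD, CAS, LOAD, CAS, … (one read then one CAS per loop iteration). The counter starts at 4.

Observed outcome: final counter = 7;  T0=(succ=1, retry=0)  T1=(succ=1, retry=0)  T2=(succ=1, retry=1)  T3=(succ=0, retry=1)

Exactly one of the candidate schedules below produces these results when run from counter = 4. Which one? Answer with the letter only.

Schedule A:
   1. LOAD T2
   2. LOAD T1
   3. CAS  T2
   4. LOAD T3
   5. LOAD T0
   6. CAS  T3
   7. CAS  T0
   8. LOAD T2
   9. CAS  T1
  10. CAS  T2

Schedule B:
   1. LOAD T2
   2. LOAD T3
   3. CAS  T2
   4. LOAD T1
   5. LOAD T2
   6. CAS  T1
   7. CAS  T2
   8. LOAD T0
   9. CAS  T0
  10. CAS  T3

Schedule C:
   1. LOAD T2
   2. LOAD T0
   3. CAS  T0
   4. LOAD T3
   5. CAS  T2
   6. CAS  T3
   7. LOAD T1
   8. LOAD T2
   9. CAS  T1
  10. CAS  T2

B

Tracing schedule B:
1. LOAD T2 → mem=4 r[T2]=4 [LOAD]
2. LOAD T3 → mem=4 r[T3]=4 [LOAD]
3. CAS T2 → mem=5 r[T2]=4 [OK]
4. LOAD T1 → mem=5 r[T1]=5 [LOAD]
5. LOAD T2 → mem=5 r[T2]=5 [LOAD]
6. CAS T1 → mem=6 r[T1]=5 [OK]
7. CAS T2 → mem=6 r[T2]=5 [RETRY]
8. LOAD T0 → mem=6 r[T0]=6 [LOAD]
9. CAS T0 → mem=7 r[T0]=6 [OK]
10. CAS T3 → mem=7 r[T3]=4 [RETRY]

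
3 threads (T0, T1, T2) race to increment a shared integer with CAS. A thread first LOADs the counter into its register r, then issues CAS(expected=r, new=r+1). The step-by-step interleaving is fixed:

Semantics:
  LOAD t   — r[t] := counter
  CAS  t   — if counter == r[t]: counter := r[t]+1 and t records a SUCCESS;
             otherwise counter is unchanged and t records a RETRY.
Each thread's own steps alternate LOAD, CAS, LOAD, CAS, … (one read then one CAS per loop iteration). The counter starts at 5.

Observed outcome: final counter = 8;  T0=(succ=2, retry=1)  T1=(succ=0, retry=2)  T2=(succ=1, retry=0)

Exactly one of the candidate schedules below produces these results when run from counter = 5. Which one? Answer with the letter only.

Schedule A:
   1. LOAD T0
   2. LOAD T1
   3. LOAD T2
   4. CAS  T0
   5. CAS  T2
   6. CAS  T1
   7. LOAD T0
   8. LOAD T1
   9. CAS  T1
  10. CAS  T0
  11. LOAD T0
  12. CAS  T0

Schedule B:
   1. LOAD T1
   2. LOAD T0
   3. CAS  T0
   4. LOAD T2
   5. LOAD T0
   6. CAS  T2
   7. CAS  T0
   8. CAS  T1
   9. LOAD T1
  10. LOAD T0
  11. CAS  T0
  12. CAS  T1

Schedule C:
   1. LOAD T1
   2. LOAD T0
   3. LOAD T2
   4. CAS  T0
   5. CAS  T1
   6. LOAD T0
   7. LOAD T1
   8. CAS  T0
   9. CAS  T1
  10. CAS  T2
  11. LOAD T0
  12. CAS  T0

B

Run B:
[1] T1.load  rd  (counter 5, T1.r 5)
[2] T0.load  rd  (counter 5, T0.r 5)
[3] T0.cas  hit  (counter 6, T0.r 5)
[4] T2.load  rd  (counter 6, T2.r 6)
[5] T0.load  rd  (counter 6, T0.r 6)
[6] T2.cas  hit  (counter 7, T2.r 6)
[7] T0.cas  miss  (counter 7, T0.r 6)
[8] T1.cas  miss  (counter 7, T1.r 5)
[9] T1.load  rd  (counter 7, T1.r 7)
[10] T0.load  rd  (counter 7, T0.r 7)
[11] T0.cas  hit  (counter 8, T0.r 7)
[12] T1.cas  miss  (counter 8, T1.r 7)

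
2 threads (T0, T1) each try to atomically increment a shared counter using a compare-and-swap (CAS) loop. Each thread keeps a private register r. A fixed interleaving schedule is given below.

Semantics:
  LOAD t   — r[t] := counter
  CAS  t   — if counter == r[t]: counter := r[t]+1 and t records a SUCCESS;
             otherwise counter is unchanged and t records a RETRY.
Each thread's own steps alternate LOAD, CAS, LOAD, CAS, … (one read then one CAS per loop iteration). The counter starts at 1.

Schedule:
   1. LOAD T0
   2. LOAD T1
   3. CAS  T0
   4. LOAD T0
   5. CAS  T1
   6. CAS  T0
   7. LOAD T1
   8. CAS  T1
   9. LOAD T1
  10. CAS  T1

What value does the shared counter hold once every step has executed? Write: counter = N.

#1 T0 reads 1
#2 T1 reads 1
#3 T0 CAS(1→2) writes; counter now 2
#4 T0 reads 2
#5 T1 CAS(1→2) fails; counter now 2
#6 T0 CAS(2→3) writes; counter now 3
#7 T1 reads 3
#8 T1 CAS(3→4) writes; counter now 4
#9 T1 reads 4
#10 T1 CAS(4→5) writes; counter now 5

counter = 5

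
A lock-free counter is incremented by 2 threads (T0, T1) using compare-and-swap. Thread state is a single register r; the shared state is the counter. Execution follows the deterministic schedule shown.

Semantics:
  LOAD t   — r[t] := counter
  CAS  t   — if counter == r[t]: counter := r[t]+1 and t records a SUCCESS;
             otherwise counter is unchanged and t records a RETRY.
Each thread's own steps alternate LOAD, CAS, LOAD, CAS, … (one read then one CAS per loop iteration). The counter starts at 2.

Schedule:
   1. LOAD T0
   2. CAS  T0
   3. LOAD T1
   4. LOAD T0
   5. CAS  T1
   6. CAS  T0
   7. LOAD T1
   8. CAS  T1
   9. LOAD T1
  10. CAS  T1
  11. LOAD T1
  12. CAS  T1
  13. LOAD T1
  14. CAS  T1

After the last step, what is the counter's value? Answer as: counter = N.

counter = 8

T0 LOAD — after: cnt=2, r=2 — load
T0 CAS — after: cnt=3, r=2 — ok
T1 LOAD — after: cnt=3, r=3 — load
T0 LOAD — after: cnt=3, r=3 — load
T1 CAS — after: cnt=4, r=3 — ok
T0 CAS — after: cnt=4, r=3 — retry
T1 LOAD — after: cnt=4, r=4 — load
T1 CAS — after: cnt=5, r=4 — ok
T1 LOAD — after: cnt=5, r=5 — load
T1 CAS — after: cnt=6, r=5 — ok
T1 LOAD — after: cnt=6, r=6 — load
T1 CAS — after: cnt=7, r=6 — ok
T1 LOAD — after: cnt=7, r=7 — load
T1 CAS — after: cnt=8, r=7 — ok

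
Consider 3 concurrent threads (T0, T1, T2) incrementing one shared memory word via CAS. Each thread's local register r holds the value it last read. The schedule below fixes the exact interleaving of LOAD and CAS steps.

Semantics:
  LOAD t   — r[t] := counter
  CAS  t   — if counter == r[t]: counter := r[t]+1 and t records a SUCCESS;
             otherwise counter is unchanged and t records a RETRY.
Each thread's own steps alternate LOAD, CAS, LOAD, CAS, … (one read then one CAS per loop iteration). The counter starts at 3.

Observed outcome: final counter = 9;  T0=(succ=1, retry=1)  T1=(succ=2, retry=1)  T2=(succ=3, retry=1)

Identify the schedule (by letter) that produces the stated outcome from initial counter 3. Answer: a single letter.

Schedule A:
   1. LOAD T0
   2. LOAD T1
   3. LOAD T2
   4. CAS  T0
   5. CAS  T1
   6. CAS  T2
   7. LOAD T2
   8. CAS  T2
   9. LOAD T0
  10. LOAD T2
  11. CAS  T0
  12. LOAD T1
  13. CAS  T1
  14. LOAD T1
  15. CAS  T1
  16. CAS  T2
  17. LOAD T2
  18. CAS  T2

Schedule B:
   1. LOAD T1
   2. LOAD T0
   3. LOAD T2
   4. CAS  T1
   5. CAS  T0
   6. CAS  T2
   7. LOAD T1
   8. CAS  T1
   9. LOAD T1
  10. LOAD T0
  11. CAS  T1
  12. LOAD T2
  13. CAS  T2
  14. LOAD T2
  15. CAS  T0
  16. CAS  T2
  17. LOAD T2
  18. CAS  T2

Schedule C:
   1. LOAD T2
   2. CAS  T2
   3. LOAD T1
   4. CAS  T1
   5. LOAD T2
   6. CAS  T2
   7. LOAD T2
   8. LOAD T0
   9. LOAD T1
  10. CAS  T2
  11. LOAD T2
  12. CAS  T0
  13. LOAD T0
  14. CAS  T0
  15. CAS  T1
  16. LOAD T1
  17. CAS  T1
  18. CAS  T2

Run C:
step 1: T2 LOAD ⇒ load; ctr=3 reg=3
step 2: T2 CAS ⇒ ok; ctr=4 reg=3
step 3: T1 LOAD ⇒ load; ctr=4 reg=4
step 4: T1 CAS ⇒ ok; ctr=5 reg=4
step 5: T2 LOAD ⇒ load; ctr=5 reg=5
step 6: T2 CAS ⇒ ok; ctr=6 reg=5
step 7: T2 LOAD ⇒ load; ctr=6 reg=6
step 8: T0 LOAD ⇒ load; ctr=6 reg=6
step 9: T1 LOAD ⇒ load; ctr=6 reg=6
step 10: T2 CAS ⇒ ok; ctr=7 reg=6
step 11: T2 LOAD ⇒ load; ctr=7 reg=7
step 12: T0 CAS ⇒ retry; ctr=7 reg=6
step 13: T0 LOAD ⇒ load; ctr=7 reg=7
step 14: T0 CAS ⇒ ok; ctr=8 reg=7
step 15: T1 CAS ⇒ retry; ctr=8 reg=6
step 16: T1 LOAD ⇒ load; ctr=8 reg=8
step 17: T1 CAS ⇒ ok; ctr=9 reg=8
step 18: T2 CAS ⇒ retry; ctr=9 reg=7

C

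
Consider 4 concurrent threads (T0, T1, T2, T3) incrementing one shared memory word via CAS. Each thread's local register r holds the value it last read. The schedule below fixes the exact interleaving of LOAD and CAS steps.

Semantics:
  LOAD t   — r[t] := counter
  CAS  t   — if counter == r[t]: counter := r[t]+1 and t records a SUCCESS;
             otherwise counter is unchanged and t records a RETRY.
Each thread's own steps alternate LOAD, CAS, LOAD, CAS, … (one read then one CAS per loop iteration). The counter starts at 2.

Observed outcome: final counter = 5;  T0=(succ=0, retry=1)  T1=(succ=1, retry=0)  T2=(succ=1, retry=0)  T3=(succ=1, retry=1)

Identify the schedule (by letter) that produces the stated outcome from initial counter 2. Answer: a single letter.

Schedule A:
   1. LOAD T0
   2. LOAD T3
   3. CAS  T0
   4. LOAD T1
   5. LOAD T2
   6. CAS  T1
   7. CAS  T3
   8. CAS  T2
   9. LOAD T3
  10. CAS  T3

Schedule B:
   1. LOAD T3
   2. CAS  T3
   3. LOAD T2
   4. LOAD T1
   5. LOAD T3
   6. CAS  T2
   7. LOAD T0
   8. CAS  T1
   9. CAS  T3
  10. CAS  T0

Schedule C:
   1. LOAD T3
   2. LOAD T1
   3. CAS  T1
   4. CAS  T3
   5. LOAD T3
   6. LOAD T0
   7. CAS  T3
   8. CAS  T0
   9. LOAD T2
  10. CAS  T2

Run C:
T3 LOAD — after: cnt=2, r=2 — load
T1 LOAD — after: cnt=2, r=2 — load
T1 CAS — after: cnt=3, r=2 — ok
T3 CAS — after: cnt=3, r=2 — retry
T3 LOAD — after: cnt=3, r=3 — load
T0 LOAD — after: cnt=3, r=3 — load
T3 CAS — after: cnt=4, r=3 — ok
T0 CAS — after: cnt=4, r=3 — retry
T2 LOAD — after: cnt=4, r=4 — load
T2 CAS — after: cnt=5, r=4 — ok

C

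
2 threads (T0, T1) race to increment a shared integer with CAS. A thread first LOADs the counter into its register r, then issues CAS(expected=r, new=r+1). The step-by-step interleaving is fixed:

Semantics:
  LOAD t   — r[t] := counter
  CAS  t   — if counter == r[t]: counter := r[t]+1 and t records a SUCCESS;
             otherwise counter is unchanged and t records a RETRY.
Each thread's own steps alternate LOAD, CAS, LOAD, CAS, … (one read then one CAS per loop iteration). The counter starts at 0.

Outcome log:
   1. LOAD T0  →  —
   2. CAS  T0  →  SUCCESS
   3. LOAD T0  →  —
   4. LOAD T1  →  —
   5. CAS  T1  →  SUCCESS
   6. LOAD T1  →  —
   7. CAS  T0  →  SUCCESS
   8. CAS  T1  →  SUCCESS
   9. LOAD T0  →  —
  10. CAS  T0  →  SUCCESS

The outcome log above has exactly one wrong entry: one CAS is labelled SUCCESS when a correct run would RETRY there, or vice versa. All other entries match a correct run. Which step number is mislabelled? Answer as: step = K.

step = 7

Re-executing:
T0 LOAD — after: cnt=0, r=0 — load
T0 CAS — after: cnt=1, r=0 — ok
T0 LOAD — after: cnt=1, r=1 — load
T1 LOAD — after: cnt=1, r=1 — load
T1 CAS — after: cnt=2, r=1 — ok
T1 LOAD — after: cnt=2, r=2 — load
T0 CAS — after: cnt=2, r=1 — retry
T1 CAS — after: cnt=3, r=2 — ok
T0 LOAD — after: cnt=3, r=3 — load
T0 CAS — after: cnt=4, r=3 — ok
Log disagrees first at step 7.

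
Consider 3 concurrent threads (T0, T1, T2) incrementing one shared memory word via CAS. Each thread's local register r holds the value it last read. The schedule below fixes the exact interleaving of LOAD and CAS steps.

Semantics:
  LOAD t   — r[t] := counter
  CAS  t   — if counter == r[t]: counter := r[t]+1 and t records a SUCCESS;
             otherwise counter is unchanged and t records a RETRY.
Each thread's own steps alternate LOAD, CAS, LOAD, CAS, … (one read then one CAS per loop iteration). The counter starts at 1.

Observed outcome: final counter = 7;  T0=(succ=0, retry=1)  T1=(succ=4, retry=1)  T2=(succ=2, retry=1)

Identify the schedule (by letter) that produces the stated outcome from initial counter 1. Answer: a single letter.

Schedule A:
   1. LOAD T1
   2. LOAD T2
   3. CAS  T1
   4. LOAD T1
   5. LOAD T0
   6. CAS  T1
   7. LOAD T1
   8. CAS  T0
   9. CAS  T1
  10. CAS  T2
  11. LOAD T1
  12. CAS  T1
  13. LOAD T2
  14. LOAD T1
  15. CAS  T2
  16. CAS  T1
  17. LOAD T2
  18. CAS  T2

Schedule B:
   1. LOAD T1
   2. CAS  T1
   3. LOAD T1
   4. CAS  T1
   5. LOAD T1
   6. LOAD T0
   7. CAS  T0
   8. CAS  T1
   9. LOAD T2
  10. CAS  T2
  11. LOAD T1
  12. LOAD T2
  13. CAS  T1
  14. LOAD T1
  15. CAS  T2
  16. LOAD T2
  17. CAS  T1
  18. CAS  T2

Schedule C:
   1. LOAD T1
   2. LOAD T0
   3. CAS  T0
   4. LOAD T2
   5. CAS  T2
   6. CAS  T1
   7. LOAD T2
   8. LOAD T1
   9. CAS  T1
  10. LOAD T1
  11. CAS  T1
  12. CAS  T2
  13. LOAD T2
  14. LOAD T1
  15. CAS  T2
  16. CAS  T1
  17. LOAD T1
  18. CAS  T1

A

Run A:
   1) LOAD T1:  M=1  r_T1=1
   2) LOAD T2:  M=1  r_T2=1
   3) CAS  T1:  M=2  r_T1=1 ✓
   4) LOAD T1:  M=2  r_T1=2
   5) LOAD T0:  M=2  r_T0=2
   6) CAS  T1:  M=3  r_T1=2 ✓
   7) LOAD T1:  M=3  r_T1=3
   8) CAS  T0:  M=3  r_T0=2 ✗
   9) CAS  T1:  M=4  r_T1=3 ✓
  10) CAS  T2:  M=4  r_T2=1 ✗
  11) LOAD T1:  M=4  r_T1=4
  12) CAS  T1:  M=5  r_T1=4 ✓
  13) LOAD T2:  M=5  r_T2=5
  14) LOAD T1:  M=5  r_T1=5
  15) CAS  T2:  M=6  r_T2=5 ✓
  16) CAS  T1:  M=6  r_T1=5 ✗
  17) LOAD T2:  M=6  r_T2=6
  18) CAS  T2:  M=7  r_T2=6 ✓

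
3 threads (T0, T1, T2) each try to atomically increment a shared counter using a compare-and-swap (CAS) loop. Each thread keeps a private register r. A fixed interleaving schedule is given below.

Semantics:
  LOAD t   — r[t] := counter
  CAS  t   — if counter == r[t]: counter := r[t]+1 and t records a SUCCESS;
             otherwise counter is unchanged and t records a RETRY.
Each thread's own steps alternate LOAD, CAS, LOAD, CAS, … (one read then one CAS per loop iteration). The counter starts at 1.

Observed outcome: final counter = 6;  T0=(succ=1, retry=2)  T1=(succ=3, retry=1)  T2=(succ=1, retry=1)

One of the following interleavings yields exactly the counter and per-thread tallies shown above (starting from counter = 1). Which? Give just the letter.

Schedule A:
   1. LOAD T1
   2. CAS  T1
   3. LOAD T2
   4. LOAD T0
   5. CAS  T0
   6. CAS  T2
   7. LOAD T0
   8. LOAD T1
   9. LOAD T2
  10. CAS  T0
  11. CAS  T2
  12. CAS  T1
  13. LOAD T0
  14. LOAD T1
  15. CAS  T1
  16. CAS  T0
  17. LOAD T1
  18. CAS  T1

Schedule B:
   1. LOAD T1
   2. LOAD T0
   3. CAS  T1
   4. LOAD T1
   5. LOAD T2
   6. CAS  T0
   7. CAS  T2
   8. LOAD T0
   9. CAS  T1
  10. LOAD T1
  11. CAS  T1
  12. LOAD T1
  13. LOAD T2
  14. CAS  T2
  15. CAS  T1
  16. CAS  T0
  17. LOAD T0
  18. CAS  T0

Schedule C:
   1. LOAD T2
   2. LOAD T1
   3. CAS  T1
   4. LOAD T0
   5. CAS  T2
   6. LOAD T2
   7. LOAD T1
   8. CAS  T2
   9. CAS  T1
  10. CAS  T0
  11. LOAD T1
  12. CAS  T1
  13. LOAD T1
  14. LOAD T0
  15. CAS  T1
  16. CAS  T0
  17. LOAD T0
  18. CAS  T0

C

Tracing schedule C:
[1] T2.load  rd  (counter 1, T2.r 1)
[2] T1.load  rd  (counter 1, T1.r 1)
[3] T1.cas  hit  (counter 2, T1.r 1)
[4] T0.load  rd  (counter 2, T0.r 2)
[5] T2.cas  miss  (counter 2, T2.r 1)
[6] T2.load  rd  (counter 2, T2.r 2)
[7] T1.load  rd  (counter 2, T1.r 2)
[8] T2.cas  hit  (counter 3, T2.r 2)
[9] T1.cas  miss  (counter 3, T1.r 2)
[10] T0.cas  miss  (counter 3, T0.r 2)
[11] T1.load  rd  (counter 3, T1.r 3)
[12] T1.cas  hit  (counter 4, T1.r 3)
[13] T1.load  rd  (counter 4, T1.r 4)
[14] T0.load  rd  (counter 4, T0.r 4)
[15] T1.cas  hit  (counter 5, T1.r 4)
[16] T0.cas  miss  (counter 5, T0.r 4)
[17] T0.load  rd  (counter 5, T0.r 5)
[18] T0.cas  hit  (counter 6, T0.r 5)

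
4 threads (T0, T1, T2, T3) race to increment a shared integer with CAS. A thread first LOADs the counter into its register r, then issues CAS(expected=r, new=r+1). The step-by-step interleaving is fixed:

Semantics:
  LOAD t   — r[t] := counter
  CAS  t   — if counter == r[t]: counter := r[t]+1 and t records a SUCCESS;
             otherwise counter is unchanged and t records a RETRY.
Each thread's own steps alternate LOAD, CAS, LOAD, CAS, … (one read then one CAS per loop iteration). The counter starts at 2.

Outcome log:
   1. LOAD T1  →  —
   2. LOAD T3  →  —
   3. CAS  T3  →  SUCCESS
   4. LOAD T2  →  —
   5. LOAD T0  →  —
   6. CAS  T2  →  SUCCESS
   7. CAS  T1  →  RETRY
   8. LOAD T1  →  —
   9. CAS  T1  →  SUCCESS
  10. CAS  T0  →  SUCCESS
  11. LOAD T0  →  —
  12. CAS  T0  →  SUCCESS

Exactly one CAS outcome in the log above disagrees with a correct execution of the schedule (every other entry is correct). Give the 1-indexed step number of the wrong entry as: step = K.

Reference trace:
step 1: T1 LOAD ⇒ load; ctr=2 reg=2
step 2: T3 LOAD ⇒ load; ctr=2 reg=2
step 3: T3 CAS ⇒ ok; ctr=3 reg=2
step 4: T2 LOAD ⇒ load; ctr=3 reg=3
step 5: T0 LOAD ⇒ load; ctr=3 reg=3
step 6: T2 CAS ⇒ ok; ctr=4 reg=3
step 7: T1 CAS ⇒ retry; ctr=4 reg=2
step 8: T1 LOAD ⇒ load; ctr=4 reg=4
step 9: T1 CAS ⇒ ok; ctr=5 reg=4
step 10: T0 CAS ⇒ retry; ctr=5 reg=3
step 11: T0 LOAD ⇒ load; ctr=5 reg=5
step 12: T0 CAS ⇒ ok; ctr=6 reg=5
Log disagrees first at step 10.

step = 10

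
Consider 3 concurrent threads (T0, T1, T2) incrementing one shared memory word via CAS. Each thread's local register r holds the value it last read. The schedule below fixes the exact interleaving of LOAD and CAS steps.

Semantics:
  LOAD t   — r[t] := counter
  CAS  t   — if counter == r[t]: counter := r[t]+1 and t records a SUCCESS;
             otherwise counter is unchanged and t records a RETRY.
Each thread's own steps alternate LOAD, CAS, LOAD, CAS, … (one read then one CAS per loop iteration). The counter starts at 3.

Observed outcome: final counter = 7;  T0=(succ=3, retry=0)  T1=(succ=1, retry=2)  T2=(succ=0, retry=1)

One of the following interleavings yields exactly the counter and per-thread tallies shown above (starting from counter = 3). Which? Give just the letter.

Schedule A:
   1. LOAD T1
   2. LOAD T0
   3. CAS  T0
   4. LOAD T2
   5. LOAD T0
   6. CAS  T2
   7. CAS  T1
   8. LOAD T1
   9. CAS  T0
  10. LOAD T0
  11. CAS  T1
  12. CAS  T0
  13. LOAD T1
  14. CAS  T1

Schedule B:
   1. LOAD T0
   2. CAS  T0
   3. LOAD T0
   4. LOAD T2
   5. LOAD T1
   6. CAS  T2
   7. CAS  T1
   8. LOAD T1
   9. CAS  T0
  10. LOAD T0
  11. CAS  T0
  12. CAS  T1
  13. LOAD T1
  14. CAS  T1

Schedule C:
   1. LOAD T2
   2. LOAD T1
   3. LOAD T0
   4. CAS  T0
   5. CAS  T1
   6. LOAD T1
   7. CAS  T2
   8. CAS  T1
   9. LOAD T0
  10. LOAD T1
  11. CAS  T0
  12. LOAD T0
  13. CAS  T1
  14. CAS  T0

Run C:
1. LOAD T2 → mem=3 r[T2]=3 [LOAD]
2. LOAD T1 → mem=3 r[T1]=3 [LOAD]
3. LOAD T0 → mem=3 r[T0]=3 [LOAD]
4. CAS T0 → mem=4 r[T0]=3 [OK]
5. CAS T1 → mem=4 r[T1]=3 [RETRY]
6. LOAD T1 → mem=4 r[T1]=4 [LOAD]
7. CAS T2 → mem=4 r[T2]=3 [RETRY]
8. CAS T1 → mem=5 r[T1]=4 [OK]
9. LOAD T0 → mem=5 r[T0]=5 [LOAD]
10. LOAD T1 → mem=5 r[T1]=5 [LOAD]
11. CAS T0 → mem=6 r[T0]=5 [OK]
12. LOAD T0 → mem=6 r[T0]=6 [LOAD]
13. CAS T1 → mem=6 r[T1]=5 [RETRY]
14. CAS T0 → mem=7 r[T0]=6 [OK]

C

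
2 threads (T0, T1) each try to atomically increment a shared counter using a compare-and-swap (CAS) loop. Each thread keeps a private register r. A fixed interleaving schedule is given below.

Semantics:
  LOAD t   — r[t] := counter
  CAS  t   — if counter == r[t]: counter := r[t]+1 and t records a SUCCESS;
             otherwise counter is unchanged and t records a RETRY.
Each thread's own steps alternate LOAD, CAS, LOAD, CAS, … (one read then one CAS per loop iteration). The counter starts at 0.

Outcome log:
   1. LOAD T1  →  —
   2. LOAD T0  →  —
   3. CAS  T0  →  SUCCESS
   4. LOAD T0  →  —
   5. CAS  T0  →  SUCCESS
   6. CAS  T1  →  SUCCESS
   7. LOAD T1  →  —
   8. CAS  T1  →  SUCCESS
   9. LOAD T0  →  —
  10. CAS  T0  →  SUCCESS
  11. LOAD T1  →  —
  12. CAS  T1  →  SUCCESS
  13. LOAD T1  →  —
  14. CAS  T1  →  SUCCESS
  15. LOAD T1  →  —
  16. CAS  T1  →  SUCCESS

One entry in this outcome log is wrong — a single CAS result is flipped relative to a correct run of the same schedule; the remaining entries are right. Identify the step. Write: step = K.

Reference trace:
#1 T1 reads 0
#2 T0 reads 0
#3 T0 CAS(0→1) writes; counter now 1
#4 T0 reads 1
#5 T0 CAS(1→2) writes; counter now 2
#6 T1 CAS(0→1) fails; counter now 2
#7 T1 reads 2
#8 T1 CAS(2→3) writes; counter now 3
#9 T0 reads 3
#10 T0 CAS(3→4) writes; counter now 4
#11 T1 reads 4
#12 T1 CAS(4→5) writes; counter now 5
#13 T1 reads 5
#14 T1 CAS(5→6) writes; counter now 6
#15 T1 reads 6
#16 T1 CAS(6→7) writes; counter now 7
Flip is step 6.

step = 6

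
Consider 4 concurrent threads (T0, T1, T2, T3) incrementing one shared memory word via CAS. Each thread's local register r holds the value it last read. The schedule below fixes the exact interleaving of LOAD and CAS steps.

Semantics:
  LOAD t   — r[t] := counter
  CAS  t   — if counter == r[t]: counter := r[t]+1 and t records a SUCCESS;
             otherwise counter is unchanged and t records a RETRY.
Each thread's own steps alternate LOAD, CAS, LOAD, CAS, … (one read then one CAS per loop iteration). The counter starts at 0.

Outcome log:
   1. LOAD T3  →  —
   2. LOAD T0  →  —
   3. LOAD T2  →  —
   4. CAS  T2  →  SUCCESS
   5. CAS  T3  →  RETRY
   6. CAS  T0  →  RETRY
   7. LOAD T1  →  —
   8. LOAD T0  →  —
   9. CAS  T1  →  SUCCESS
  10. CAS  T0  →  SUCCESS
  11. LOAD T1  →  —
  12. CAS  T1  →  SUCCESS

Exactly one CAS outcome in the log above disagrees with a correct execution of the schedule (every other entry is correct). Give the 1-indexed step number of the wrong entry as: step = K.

Re-executing:
   1) LOAD T3:  M=0  r_T3=0
   2) LOAD T0:  M=0  r_T0=0
   3) LOAD T2:  M=0  r_T2=0
   4) CAS  T2:  M=1  r_T2=0 ✓
   5) CAS  T3:  M=1  r_T3=0 ✗
   6) CAS  T0:  M=1  r_T0=0 ✗
   7) LOAD T1:  M=1  r_T1=1
   8) LOAD T0:  M=1  r_T0=1
   9) CAS  T1:  M=2  r_T1=1 ✓
  10) CAS  T0:  M=2  r_T0=1 ✗
  11) LOAD T1:  M=2  r_T1=2
  12) CAS  T1:  M=3  r_T1=2 ✓
Flip is step 10.

step = 10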